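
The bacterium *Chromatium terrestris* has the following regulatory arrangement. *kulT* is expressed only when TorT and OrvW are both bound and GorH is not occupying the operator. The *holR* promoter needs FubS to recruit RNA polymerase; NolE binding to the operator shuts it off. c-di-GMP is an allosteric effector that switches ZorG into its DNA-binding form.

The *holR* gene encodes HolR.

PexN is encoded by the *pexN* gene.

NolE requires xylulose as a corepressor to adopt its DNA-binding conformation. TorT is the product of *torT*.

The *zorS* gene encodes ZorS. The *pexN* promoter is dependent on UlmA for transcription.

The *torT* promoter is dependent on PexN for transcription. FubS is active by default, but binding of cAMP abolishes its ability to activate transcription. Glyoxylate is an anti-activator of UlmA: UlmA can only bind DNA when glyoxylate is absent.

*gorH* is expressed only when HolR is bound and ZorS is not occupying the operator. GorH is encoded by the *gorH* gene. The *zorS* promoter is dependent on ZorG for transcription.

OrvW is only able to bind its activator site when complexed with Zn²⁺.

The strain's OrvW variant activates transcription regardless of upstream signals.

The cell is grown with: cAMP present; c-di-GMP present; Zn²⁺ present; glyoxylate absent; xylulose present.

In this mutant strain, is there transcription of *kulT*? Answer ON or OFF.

Glyoxylate is absent, so UlmA is active.
No repressor is bound and UlmA is active, so *pexN* is transcribed.
So PexN is produced and active.
No repressor is bound and PexN is active, so *torT* is transcribed.
So TorT is produced and active.
OrvW is constitutively active in this strain.
Xylulose is present, so NolE is active.
cAMP is present, so FubS is inactive.
With repressor NolE bound, *holR* is not transcribed.
So HolR is not produced.
c-di-GMP is present, so ZorG is active.
No repressor is bound and ZorG is active, so *zorS* is transcribed.
So ZorS is produced and active.
With repressor ZorS bound, *gorH* is not transcribed.
So GorH is not produced.
No repressor is bound and TorT and OrvW are active, so *kulT* is transcribed.

ON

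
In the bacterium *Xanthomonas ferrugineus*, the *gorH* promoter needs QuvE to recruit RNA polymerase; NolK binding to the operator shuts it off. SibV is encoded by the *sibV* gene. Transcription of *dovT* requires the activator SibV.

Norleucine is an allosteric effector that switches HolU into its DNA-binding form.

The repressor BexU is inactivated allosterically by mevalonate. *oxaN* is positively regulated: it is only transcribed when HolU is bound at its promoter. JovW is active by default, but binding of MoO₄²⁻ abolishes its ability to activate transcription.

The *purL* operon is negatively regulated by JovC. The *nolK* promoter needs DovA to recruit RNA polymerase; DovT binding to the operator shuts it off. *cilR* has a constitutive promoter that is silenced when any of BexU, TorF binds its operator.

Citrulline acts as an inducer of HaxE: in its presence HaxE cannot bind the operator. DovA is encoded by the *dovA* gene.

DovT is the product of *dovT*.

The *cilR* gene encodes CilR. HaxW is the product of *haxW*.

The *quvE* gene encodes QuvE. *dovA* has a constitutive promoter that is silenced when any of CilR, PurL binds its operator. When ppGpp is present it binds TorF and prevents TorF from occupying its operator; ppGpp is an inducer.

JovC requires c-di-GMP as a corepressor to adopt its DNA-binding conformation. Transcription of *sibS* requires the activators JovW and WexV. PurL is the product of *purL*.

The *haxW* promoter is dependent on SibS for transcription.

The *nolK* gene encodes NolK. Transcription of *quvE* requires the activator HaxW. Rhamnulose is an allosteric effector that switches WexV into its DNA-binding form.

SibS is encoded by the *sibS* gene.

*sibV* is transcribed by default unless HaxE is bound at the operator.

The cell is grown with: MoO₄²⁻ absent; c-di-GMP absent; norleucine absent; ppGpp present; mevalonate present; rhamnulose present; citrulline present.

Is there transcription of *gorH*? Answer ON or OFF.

MoO₄²⁻ is absent, so JovW is active.
Rhamnulose is present, so WexV is active.
No repressor is bound and JovW and WexV are active, so *sibS* is transcribed.
So SibS is produced and active.
No repressor is bound and SibS is active, so *haxW* is transcribed.
So HaxW is produced and active.
No repressor is bound and HaxW is active, so *quvE* is transcribed.
So QuvE is produced and active.
Citrulline is present, so HaxE is inactive.
With no repressor bound, *sibV* is transcribed.
So SibV is produced and active.
No repressor is bound and SibV is active, so *dovT* is transcribed.
So DovT is produced and active.
Mevalonate is present, so BexU is inactive.
ppGpp is present, so TorF is inactive.
With no repressor bound, *cilR* is transcribed.
So CilR is produced and active.
c-di-GMP is absent, so JovC is inactive.
With no repressor bound, *purL* is transcribed.
So PurL is produced and active.
With repressor CilR bound, *dovA* is not transcribed.
So DovA is not produced.
With repressor DovT bound, *nolK* is not transcribed.
So NolK is not produced.
No repressor is bound and QuvE is active, so *gorH* is transcribed.

ON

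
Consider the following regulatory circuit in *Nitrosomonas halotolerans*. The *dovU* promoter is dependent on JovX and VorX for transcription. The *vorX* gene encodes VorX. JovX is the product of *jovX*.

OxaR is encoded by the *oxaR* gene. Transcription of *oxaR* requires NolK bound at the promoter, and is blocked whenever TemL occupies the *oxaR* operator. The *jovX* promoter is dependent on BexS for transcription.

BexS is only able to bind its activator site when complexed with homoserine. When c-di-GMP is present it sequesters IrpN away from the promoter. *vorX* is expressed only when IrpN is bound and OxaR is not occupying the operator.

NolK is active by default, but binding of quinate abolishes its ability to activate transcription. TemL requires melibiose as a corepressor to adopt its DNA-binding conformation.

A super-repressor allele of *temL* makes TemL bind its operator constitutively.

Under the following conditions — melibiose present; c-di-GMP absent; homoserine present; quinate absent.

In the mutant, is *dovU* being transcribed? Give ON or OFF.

Homoserine is present, so BexS is active.
No repressor is bound and BexS is active, so *jovX* is transcribed.
So JovX is produced and active.
c-di-GMP is absent, so IrpN is active.
TemL is constitutively active in this strain.
Quinate is absent, so NolK is active.
With repressor TemL bound, *oxaR* is not transcribed.
So OxaR is not produced.
No repressor is bound and IrpN is active, so *vorX* is transcribed.
So VorX is produced and active.
No repressor is bound and JovX and VorX are active, so *dovU* is transcribed.

ON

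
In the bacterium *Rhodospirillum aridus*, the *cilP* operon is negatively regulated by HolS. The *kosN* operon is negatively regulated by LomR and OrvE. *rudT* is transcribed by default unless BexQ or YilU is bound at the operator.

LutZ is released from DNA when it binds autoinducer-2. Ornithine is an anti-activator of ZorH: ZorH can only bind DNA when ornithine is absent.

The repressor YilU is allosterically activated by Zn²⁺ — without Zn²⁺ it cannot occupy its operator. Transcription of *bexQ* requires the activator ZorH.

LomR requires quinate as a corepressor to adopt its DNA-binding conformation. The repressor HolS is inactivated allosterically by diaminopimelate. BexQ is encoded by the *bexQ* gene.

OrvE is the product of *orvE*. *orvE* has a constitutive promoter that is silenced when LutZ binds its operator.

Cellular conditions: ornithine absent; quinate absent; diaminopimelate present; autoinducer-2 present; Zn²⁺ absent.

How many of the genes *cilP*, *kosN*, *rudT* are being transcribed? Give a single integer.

1

Diaminopimelate is present, so HolS is inactive.
With no repressor bound, *cilP* is transcribed.
→ *cilP* is ON.
Quinate is absent, so LomR is inactive.
Autoinducer-2 is present, so LutZ is inactive.
With no repressor bound, *orvE* is transcribed.
So OrvE is produced and active.
With repressor OrvE bound, *kosN* is not transcribed.
→ *kosN* is OFF.
Ornithine is absent, so ZorH is active.
No repressor is bound and ZorH is active, so *bexQ* is transcribed.
So BexQ is produced and active.
Zn²⁺ is absent, so YilU is inactive.
With repressor BexQ bound, *rudT* is not transcribed.
→ *rudT* is OFF.
1 of the 3 genes is transcribed.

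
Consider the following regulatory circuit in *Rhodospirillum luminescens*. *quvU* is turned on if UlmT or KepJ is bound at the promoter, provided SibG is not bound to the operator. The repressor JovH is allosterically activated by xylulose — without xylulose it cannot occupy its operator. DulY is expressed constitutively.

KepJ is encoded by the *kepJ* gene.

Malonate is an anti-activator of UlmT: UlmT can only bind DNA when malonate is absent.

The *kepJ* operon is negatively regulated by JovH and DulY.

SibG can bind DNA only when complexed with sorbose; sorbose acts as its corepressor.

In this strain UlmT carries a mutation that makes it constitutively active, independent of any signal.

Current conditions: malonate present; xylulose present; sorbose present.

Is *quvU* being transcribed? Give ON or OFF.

UlmT is constitutively active in this strain.
Xylulose is present, so JovH is active.
DulY is produced constitutively and is active.
With repressor JovH bound, *kepJ* is not transcribed.
So KepJ is not produced.
Sorbose is present, so SibG is active.
With repressor SibG bound, *quvU* is not transcribed.

OFF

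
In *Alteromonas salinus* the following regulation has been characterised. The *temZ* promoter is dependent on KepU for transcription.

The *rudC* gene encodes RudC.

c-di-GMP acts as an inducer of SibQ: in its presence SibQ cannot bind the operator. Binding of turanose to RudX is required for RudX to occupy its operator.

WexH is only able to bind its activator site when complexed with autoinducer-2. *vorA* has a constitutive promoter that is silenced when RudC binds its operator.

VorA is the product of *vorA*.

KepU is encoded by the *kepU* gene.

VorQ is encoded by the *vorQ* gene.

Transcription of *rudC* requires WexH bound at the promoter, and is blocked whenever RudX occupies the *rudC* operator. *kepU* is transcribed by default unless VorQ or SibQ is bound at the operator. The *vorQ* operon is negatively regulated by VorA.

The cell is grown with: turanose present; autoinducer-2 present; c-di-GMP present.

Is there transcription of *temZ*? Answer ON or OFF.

ON

Turanose is present, so RudX is active.
Autoinducer-2 is present, so WexH is active.
With repressor RudX bound, *rudC* is not transcribed.
So RudC is not produced.
With no repressor bound, *vorA* is transcribed.
So VorA is produced and active.
With repressor VorA bound, *vorQ* is not transcribed.
So VorQ is not produced.
c-di-GMP is present, so SibQ is inactive.
With no repressor bound, *kepU* is transcribed.
So KepU is produced and active.
No repressor is bound and KepU is active, so *temZ* is transcribed.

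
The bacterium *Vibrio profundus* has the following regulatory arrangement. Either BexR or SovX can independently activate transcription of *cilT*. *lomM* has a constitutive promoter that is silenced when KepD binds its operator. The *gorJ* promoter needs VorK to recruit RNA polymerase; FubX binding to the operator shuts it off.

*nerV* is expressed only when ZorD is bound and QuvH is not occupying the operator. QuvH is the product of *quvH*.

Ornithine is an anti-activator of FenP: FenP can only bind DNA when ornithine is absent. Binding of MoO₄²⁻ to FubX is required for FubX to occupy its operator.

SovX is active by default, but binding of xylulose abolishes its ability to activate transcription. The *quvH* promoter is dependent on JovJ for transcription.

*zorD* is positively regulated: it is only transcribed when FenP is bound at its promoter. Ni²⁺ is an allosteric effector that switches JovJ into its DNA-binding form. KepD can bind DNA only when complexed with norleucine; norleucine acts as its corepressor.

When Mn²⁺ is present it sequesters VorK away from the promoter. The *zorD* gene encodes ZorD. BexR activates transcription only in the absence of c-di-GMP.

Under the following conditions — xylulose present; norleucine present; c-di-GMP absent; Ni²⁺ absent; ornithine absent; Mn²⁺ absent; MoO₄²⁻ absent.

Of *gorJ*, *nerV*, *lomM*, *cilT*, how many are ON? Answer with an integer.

3

Mn²⁺ is absent, so VorK is active.
MoO₄²⁻ is absent, so FubX is inactive.
No repressor is bound and VorK is active, so *gorJ* is transcribed.
→ *gorJ* is ON.
Ornithine is absent, so FenP is active.
No repressor is bound and FenP is active, so *zorD* is transcribed.
So ZorD is produced and active.
Ni²⁺ is absent, so JovJ is inactive.
Required activator JovJ is absent, so *quvH* is not transcribed.
So QuvH is not produced.
No repressor is bound and ZorD is active, so *nerV* is transcribed.
→ *nerV* is ON.
Norleucine is present, so KepD is active.
With repressor KepD bound, *lomM* is not transcribed.
→ *lomM* is OFF.
c-di-GMP is absent, so BexR is active.
Xylulose is present, so SovX is inactive.
Activator BexR is present, so *cilT* is transcribed.
→ *cilT* is ON.
3 of the 4 genes are transcribed.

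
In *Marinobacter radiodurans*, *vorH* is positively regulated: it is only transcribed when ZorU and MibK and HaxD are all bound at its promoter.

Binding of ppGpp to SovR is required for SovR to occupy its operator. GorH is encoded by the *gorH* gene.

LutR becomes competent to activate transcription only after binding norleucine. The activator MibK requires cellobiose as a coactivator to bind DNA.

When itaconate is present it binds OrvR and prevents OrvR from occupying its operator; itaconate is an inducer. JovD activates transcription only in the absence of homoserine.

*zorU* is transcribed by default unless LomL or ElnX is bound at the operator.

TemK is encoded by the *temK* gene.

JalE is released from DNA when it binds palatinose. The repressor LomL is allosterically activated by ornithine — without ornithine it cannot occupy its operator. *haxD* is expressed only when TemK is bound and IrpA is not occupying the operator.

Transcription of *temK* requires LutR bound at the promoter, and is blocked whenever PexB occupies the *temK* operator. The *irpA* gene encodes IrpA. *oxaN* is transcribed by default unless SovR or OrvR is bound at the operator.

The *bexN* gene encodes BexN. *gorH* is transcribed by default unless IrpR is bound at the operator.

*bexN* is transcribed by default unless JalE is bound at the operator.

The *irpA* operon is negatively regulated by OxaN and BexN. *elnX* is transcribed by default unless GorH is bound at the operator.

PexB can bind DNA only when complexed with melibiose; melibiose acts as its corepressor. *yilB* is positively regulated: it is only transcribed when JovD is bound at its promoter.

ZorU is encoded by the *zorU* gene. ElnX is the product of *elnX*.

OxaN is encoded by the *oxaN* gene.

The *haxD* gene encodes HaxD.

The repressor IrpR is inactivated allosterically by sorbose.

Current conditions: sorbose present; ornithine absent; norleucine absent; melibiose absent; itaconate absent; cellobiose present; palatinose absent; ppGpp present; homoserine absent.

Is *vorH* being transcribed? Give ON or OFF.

Ornithine is absent, so LomL is inactive.
Sorbose is present, so IrpR is inactive.
With no repressor bound, *gorH* is transcribed.
So GorH is produced and active.
With repressor GorH bound, *elnX* is not transcribed.
So ElnX is not produced.
With no repressor bound, *zorU* is transcribed.
So ZorU is produced and active.
Cellobiose is present, so MibK is active.
Melibiose is absent, so PexB is inactive.
Norleucine is absent, so LutR is inactive.
Required activator LutR is absent, so *temK* is not transcribed.
So TemK is not produced.
ppGpp is present, so SovR is active.
Itaconate is absent, so OrvR is active.
With repressor SovR bound, *oxaN* is not transcribed.
So OxaN is not produced.
Palatinose is absent, so JalE is active.
With repressor JalE bound, *bexN* is not transcribed.
So BexN is not produced.
With no repressor bound, *irpA* is transcribed.
So IrpA is produced and active.
With repressor IrpA bound, *haxD* is not transcribed.
So HaxD is not produced.
Required activator HaxD is absent, so *vorH* is not transcribed.

OFF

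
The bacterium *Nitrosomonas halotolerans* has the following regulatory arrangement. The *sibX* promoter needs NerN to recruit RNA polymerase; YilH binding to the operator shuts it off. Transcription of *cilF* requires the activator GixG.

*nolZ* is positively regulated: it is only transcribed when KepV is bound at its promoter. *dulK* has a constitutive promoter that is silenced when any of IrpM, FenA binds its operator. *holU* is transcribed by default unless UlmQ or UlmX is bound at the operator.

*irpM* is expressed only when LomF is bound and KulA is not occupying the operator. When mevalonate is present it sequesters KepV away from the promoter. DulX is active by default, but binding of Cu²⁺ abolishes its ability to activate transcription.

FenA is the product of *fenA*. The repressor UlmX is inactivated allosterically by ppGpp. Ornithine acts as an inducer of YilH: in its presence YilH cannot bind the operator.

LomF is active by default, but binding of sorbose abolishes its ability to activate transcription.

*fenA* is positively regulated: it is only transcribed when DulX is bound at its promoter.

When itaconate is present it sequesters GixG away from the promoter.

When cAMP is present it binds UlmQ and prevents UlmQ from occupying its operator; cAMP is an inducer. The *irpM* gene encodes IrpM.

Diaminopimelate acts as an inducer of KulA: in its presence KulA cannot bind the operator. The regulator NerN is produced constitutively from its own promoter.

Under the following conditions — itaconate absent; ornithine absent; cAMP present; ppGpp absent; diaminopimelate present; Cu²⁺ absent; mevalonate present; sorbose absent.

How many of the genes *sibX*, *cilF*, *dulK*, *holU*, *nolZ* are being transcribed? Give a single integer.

NerN is produced constitutively and is active.
Ornithine is absent, so YilH is active.
With repressor YilH bound, *sibX* is not transcribed.
→ *sibX* is OFF.
Itaconate is absent, so GixG is active.
No repressor is bound and GixG is active, so *cilF* is transcribed.
→ *cilF* is ON.
Sorbose is absent, so LomF is active.
Diaminopimelate is present, so KulA is inactive.
No repressor is bound and LomF is active, so *irpM* is transcribed.
So IrpM is produced and active.
Cu²⁺ is absent, so DulX is active.
No repressor is bound and DulX is active, so *fenA* is transcribed.
So FenA is produced and active.
With repressor IrpM bound, *dulK* is not transcribed.
→ *dulK* is OFF.
cAMP is present, so UlmQ is inactive.
ppGpp is absent, so UlmX is active.
With repressor UlmX bound, *holU* is not transcribed.
→ *holU* is OFF.
Mevalonate is present, so KepV is inactive.
Required activator KepV is absent, so *nolZ* is not transcribed.
→ *nolZ* is OFF.
1 of the 5 genes is transcribed.

1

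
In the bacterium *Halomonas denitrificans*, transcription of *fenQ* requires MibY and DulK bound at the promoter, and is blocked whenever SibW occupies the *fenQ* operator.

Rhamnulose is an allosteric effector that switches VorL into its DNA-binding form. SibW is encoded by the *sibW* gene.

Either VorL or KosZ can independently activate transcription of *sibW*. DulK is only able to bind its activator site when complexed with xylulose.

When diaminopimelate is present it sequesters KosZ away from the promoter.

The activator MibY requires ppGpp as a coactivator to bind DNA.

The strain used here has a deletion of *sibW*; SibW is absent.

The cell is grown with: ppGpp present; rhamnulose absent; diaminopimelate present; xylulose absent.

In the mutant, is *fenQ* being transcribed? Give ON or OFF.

ppGpp is present, so MibY is active.
Xylulose is absent, so DulK is inactive.
SibW is non-functional in this strain, so it has no effect.
Required activator DulK is absent, so *fenQ* is not transcribed.

OFF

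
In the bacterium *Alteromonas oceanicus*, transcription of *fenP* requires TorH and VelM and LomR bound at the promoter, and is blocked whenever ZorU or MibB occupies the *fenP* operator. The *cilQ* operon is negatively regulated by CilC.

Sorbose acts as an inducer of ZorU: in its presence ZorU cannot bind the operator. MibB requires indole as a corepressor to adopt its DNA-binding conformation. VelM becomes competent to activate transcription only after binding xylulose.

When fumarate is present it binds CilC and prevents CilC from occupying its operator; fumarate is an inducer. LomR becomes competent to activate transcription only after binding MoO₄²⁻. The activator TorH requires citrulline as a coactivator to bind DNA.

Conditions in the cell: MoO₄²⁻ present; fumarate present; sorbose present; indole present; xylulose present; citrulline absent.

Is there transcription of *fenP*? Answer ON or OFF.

OFF

Sorbose is present, so ZorU is inactive.
Citrulline is absent, so TorH is inactive.
Xylulose is present, so VelM is active.
Indole is present, so MibB is active.
MoO₄²⁻ is present, so LomR is active.
With repressor MibB bound, *fenP* is not transcribed.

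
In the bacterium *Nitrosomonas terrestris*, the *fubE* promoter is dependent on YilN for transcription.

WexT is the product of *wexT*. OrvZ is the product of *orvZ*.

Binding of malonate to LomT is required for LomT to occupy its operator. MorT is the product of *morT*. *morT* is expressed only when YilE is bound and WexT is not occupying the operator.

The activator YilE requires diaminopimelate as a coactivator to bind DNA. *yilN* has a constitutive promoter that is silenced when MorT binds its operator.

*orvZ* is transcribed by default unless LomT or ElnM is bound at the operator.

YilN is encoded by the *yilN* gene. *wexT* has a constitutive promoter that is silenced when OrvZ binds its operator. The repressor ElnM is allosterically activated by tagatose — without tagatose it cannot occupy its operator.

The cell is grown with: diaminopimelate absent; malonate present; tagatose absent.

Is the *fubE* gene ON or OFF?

Malonate is present, so LomT is active.
Tagatose is absent, so ElnM is inactive.
With repressor LomT bound, *orvZ* is not transcribed.
So OrvZ is not produced.
With no repressor bound, *wexT* is transcribed.
So WexT is produced and active.
Diaminopimelate is absent, so YilE is inactive.
With repressor WexT bound, *morT* is not transcribed.
So MorT is not produced.
With no repressor bound, *yilN* is transcribed.
So YilN is produced and active.
No repressor is bound and YilN is active, so *fubE* is transcribed.

ON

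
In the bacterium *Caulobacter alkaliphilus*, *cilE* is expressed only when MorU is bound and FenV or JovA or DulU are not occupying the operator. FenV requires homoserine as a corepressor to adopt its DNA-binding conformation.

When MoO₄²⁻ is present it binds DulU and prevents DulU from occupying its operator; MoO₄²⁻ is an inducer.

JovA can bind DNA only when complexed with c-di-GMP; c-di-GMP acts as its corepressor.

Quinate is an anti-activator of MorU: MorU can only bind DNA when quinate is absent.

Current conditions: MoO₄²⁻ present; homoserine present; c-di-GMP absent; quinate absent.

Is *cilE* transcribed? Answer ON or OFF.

Quinate is absent, so MorU is active.
Homoserine is present, so FenV is active.
c-di-GMP is absent, so JovA is inactive.
MoO₄²⁻ is present, so DulU is inactive.
With repressor FenV bound, *cilE* is not transcribed.

OFF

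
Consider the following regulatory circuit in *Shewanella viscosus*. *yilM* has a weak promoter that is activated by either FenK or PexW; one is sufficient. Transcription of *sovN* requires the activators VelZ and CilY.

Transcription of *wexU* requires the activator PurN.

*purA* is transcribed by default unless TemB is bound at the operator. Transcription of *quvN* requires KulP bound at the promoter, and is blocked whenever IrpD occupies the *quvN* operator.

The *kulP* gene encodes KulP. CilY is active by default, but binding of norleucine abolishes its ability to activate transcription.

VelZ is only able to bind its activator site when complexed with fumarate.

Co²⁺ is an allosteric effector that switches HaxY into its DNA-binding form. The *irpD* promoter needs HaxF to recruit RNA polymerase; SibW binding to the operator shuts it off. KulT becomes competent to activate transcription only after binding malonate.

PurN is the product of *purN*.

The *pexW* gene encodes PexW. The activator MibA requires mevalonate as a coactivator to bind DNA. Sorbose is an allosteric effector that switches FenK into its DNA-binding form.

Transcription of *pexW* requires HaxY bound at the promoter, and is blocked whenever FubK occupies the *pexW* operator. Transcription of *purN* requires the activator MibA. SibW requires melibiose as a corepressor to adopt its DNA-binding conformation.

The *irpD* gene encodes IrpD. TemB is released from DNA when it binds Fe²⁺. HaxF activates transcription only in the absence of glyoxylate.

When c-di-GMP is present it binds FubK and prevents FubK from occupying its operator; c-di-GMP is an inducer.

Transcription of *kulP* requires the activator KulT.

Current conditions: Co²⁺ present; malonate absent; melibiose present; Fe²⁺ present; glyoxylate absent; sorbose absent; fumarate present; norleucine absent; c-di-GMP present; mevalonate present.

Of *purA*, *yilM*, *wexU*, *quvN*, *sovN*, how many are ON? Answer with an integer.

4

Fe²⁺ is present, so TemB is inactive.
With no repressor bound, *purA* is transcribed.
→ *purA* is ON.
Sorbose is absent, so FenK is inactive.
c-di-GMP is present, so FubK is inactive.
Co²⁺ is present, so HaxY is active.
No repressor is bound and HaxY is active, so *pexW* is transcribed.
So PexW is produced and active.
Activator PexW is present, so *yilM* is transcribed.
→ *yilM* is ON.
Mevalonate is present, so MibA is active.
No repressor is bound and MibA is active, so *purN* is transcribed.
So PurN is produced and active.
No repressor is bound and PurN is active, so *wexU* is transcribed.
→ *wexU* is ON.
Malonate is absent, so KulT is inactive.
Required activator KulT is absent, so *kulP* is not transcribed.
So KulP is not produced.
Glyoxylate is absent, so HaxF is active.
Melibiose is present, so SibW is active.
With repressor SibW bound, *irpD* is not transcribed.
So IrpD is not produced.
Required activator KulP is absent, so *quvN* is not transcribed.
→ *quvN* is OFF.
Fumarate is present, so VelZ is active.
Norleucine is absent, so CilY is active.
No repressor is bound and VelZ and CilY are active, so *sovN* is transcribed.
→ *sovN* is ON.
4 of the 5 genes are transcribed.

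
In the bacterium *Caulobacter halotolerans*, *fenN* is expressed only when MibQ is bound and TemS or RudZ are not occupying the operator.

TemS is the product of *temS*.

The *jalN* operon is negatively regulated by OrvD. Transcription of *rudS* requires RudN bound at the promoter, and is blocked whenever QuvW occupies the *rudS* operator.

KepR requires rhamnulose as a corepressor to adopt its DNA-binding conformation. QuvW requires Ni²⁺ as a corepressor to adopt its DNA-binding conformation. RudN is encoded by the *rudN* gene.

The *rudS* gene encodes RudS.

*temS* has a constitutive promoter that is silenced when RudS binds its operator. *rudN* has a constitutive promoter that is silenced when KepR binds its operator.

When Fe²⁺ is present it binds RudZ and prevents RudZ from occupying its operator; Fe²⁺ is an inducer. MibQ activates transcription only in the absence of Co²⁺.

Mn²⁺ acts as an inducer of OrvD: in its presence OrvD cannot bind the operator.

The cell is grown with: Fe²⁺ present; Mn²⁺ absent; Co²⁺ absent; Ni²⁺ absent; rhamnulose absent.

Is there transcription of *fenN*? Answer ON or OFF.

Co²⁺ is absent, so MibQ is active.
Rhamnulose is absent, so KepR is inactive.
With no repressor bound, *rudN* is transcribed.
So RudN is produced and active.
Ni²⁺ is absent, so QuvW is inactive.
No repressor is bound and RudN is active, so *rudS* is transcribed.
So RudS is produced and active.
With repressor RudS bound, *temS* is not transcribed.
So TemS is not produced.
Fe²⁺ is present, so RudZ is inactive.
No repressor is bound and MibQ is active, so *fenN* is transcribed.

ON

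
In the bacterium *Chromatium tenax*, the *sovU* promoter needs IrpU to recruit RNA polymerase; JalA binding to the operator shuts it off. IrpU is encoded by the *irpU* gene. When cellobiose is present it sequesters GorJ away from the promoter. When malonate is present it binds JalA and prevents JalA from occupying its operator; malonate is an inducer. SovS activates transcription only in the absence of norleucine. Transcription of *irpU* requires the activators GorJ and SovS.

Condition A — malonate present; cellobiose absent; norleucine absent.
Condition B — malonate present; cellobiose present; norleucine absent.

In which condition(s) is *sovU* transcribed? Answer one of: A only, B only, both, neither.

A only

Condition A:
Malonate is present, so JalA is inactive.
Cellobiose is absent, so GorJ is active.
Norleucine is absent, so SovS is active.
No repressor is bound and GorJ and SovS are active, so *irpU* is transcribed.
So IrpU is produced and active.
No repressor is bound and IrpU is active, so *sovU* is transcribed.
→ *sovU* is ON in A.
Condition B:
Malonate is present, so JalA is inactive.
Cellobiose is present, so GorJ is inactive.
Norleucine is absent, so SovS is active.
Required activator GorJ is absent, so *irpU* is not transcribed.
So IrpU is not produced.
Required activator IrpU is absent, so *sovU* is not transcribed.
→ *sovU* is OFF in B.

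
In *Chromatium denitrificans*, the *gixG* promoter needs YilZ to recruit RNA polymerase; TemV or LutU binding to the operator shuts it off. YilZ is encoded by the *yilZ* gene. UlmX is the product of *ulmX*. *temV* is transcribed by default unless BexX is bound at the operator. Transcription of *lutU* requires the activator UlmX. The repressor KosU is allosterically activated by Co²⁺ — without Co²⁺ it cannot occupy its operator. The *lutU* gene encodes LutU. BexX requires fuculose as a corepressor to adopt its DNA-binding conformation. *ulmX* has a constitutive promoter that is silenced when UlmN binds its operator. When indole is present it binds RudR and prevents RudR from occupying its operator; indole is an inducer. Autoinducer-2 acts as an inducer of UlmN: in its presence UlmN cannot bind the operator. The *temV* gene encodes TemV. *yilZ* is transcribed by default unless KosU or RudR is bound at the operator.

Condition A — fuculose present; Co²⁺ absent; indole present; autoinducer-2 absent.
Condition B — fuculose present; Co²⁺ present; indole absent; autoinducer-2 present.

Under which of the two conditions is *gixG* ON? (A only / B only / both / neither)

A only

Condition A:
Fuculose is present, so BexX is active.
With repressor BexX bound, *temV* is not transcribed.
So TemV is not produced.
Co²⁺ is absent, so KosU is inactive.
Indole is present, so RudR is inactive.
With no repressor bound, *yilZ* is transcribed.
So YilZ is produced and active.
Autoinducer-2 is absent, so UlmN is active.
With repressor UlmN bound, *ulmX* is not transcribed.
So UlmX is not produced.
Required activator UlmX is absent, so *lutU* is not transcribed.
So LutU is not produced.
No repressor is bound and YilZ is active, so *gixG* is transcribed.
→ *gixG* is ON in A.
Condition B:
Fuculose is present, so BexX is active.
With repressor BexX bound, *temV* is not transcribed.
So TemV is not produced.
Co²⁺ is present, so KosU is active.
Indole is absent, so RudR is active.
With repressor KosU bound, *yilZ* is not transcribed.
So YilZ is not produced.
Autoinducer-2 is present, so UlmN is inactive.
With no repressor bound, *ulmX* is transcribed.
So UlmX is produced and active.
No repressor is bound and UlmX is active, so *lutU* is transcribed.
So LutU is produced and active.
With repressor LutU bound, *gixG* is not transcribed.
→ *gixG* is OFF in B.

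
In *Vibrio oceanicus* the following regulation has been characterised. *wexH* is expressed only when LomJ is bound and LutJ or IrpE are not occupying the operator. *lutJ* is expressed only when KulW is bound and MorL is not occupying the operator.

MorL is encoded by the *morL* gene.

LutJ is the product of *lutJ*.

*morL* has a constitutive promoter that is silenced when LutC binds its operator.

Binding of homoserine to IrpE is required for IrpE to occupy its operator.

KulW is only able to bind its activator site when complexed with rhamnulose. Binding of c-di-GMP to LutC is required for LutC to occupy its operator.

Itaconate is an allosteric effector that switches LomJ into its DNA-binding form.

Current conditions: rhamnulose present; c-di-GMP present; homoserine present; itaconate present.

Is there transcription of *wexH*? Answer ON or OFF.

Itaconate is present, so LomJ is active.
Rhamnulose is present, so KulW is active.
c-di-GMP is present, so LutC is active.
With repressor LutC bound, *morL* is not transcribed.
So MorL is not produced.
No repressor is bound and KulW is active, so *lutJ* is transcribed.
So LutJ is produced and active.
Homoserine is present, so IrpE is active.
With repressor LutJ bound, *wexH* is not transcribed.

OFF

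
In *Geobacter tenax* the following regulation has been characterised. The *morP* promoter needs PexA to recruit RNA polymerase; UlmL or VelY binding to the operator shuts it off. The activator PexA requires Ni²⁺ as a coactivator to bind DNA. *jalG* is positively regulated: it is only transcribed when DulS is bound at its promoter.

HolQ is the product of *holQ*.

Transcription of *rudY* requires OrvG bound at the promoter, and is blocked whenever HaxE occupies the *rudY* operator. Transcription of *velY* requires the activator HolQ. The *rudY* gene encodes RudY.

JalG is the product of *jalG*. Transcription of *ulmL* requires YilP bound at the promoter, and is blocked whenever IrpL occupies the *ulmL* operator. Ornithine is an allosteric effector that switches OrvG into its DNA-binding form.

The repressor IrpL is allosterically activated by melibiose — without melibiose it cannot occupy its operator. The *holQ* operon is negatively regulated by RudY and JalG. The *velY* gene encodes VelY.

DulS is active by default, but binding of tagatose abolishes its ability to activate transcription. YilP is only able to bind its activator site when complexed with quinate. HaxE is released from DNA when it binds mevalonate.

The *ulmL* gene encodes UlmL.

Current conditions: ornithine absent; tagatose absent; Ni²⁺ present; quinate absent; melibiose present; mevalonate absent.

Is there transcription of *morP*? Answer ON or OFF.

ON

Quinate is absent, so YilP is inactive.
Melibiose is present, so IrpL is active.
With repressor IrpL bound, *ulmL* is not transcribed.
So UlmL is not produced.
Ni²⁺ is present, so PexA is active.
Mevalonate is absent, so HaxE is active.
Ornithine is absent, so OrvG is inactive.
With repressor HaxE bound, *rudY* is not transcribed.
So RudY is not produced.
Tagatose is absent, so DulS is active.
No repressor is bound and DulS is active, so *jalG* is transcribed.
So JalG is produced and active.
With repressor JalG bound, *holQ* is not transcribed.
So HolQ is not produced.
Required activator HolQ is absent, so *velY* is not transcribed.
So VelY is not produced.
No repressor is bound and PexA is active, so *morP* is transcribed.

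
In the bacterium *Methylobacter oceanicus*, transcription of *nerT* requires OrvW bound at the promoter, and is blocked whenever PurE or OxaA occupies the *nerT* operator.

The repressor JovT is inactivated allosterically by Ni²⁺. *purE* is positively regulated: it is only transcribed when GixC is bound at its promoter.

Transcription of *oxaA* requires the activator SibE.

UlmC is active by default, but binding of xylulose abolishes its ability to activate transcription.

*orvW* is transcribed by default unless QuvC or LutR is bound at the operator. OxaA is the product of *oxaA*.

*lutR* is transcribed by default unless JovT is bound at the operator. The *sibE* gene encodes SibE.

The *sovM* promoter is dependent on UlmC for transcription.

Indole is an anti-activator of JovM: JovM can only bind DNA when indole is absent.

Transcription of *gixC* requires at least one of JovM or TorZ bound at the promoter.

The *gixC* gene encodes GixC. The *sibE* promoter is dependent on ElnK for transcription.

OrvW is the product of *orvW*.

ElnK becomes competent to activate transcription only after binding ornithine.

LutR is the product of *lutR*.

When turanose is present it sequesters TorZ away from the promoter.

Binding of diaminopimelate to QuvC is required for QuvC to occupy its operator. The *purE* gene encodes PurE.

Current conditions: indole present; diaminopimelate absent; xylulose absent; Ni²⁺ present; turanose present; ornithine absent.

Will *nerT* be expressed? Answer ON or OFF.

Diaminopimelate is absent, so QuvC is inactive.
Ni²⁺ is present, so JovT is inactive.
With no repressor bound, *lutR* is transcribed.
So LutR is produced and active.
With repressor LutR bound, *orvW* is not transcribed.
So OrvW is not produced.
Indole is present, so JovM is inactive.
Turanose is present, so TorZ is inactive.
No activator is available at the *gixC* promoter, so *gixC* is not transcribed.
So GixC is not produced.
Required activator GixC is absent, so *purE* is not transcribed.
So PurE is not produced.
Ornithine is absent, so ElnK is inactive.
Required activator ElnK is absent, so *sibE* is not transcribed.
So SibE is not produced.
Required activator SibE is absent, so *oxaA* is not transcribed.
So OxaA is not produced.
Required activator OrvW is absent, so *nerT* is not transcribed.

OFF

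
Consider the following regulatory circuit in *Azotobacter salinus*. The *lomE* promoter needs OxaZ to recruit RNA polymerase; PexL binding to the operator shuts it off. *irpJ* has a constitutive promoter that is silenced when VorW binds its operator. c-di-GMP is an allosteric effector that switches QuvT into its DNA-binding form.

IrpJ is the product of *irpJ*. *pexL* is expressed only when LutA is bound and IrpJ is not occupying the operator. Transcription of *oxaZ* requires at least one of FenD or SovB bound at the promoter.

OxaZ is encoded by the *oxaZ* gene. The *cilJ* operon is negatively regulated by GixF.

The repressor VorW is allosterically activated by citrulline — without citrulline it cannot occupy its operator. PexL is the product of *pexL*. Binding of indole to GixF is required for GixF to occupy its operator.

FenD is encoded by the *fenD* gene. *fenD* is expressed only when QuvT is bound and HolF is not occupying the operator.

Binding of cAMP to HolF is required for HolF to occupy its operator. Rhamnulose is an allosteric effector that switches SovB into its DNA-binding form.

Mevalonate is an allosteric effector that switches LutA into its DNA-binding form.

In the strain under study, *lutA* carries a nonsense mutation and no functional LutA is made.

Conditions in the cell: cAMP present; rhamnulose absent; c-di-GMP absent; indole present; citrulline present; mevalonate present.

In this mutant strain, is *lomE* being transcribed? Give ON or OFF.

OFF

LutA is non-functional in this strain, so it has no effect.
Citrulline is present, so VorW is active.
With repressor VorW bound, *irpJ* is not transcribed.
So IrpJ is not produced.
Required activator LutA is absent, so *pexL* is not transcribed.
So PexL is not produced.
cAMP is present, so HolF is active.
c-di-GMP is absent, so QuvT is inactive.
With repressor HolF bound, *fenD* is not transcribed.
So FenD is not produced.
Rhamnulose is absent, so SovB is inactive.
No activator is available at the *oxaZ* promoter, so *oxaZ* is not transcribed.
So OxaZ is not produced.
Required activator OxaZ is absent, so *lomE* is not transcribed.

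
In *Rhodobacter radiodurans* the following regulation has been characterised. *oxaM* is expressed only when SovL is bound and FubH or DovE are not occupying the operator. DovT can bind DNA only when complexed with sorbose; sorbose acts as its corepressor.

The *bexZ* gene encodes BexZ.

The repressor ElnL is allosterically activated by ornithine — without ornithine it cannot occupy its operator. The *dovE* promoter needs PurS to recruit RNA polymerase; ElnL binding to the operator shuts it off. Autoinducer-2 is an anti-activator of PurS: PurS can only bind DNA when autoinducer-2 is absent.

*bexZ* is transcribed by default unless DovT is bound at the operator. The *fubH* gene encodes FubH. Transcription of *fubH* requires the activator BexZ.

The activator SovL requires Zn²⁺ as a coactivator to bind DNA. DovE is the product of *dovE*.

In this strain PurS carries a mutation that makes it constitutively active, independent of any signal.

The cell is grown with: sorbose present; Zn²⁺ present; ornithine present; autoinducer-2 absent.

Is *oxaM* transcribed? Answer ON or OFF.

ON

Sorbose is present, so DovT is active.
With repressor DovT bound, *bexZ* is not transcribed.
So BexZ is not produced.
Required activator BexZ is absent, so *fubH* is not transcribed.
So FubH is not produced.
Zn²⁺ is present, so SovL is active.
Ornithine is present, so ElnL is active.
PurS is constitutively active in this strain.
With repressor ElnL bound, *dovE* is not transcribed.
So DovE is not produced.
No repressor is bound and SovL is active, so *oxaM* is transcribed.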